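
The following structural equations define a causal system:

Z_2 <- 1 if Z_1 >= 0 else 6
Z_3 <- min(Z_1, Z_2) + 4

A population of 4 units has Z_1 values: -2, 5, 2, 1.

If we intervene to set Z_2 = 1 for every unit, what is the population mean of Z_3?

4.25

Under do(Z_2=1), Z_2's equation is replaced by Z_2=1 for every unit. Per-unit Z_3: 2, 5, 5, 5. Mean = 4.25.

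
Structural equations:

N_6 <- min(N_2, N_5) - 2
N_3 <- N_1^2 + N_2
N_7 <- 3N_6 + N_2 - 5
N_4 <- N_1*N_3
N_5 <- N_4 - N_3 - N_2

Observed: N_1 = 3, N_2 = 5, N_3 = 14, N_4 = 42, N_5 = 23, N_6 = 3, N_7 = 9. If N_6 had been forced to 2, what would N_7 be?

Intervening sets N_6 = 2 and removes its equation (N_6 <- min(N_2, N_5) - 2).
N_7 = 3N_6 + N_2 - 5  [with N_6=2, N_2=5]  = 6

6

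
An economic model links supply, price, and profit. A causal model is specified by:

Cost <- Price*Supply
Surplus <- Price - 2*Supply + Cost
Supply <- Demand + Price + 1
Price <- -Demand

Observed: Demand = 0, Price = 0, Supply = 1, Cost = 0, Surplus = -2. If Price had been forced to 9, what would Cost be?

90

Under do(Price=9), the mechanism Price <- -Demand is discarded; Price is fixed at 9.
Supply = Demand + Price + 1  [with Demand=0, Price=9]  = 10
Cost = Price*Supply  [with Price=9, Supply=10]  = 90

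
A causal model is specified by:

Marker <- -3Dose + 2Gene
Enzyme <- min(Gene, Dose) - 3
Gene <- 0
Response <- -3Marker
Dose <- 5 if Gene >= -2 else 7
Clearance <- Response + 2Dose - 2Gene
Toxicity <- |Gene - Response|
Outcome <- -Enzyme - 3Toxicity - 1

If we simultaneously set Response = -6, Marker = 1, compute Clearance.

Setting Response = -6, Marker = 1 by intervention discards those variables' equations.
Dose = 5 if Gene >= -2 else 7  [with Gene=0]  = 5
Clearance = Response + 2Dose - 2Gene  [with Response=-6, Dose=5, Gene=0]  = 4

4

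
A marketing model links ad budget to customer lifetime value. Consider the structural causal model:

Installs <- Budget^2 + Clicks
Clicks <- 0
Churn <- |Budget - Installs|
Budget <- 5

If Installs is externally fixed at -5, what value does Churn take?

10

The intervention breaks the incoming arrows to Installs: Installs <- Budget^2 + Clicks no longer applies, and Installs = -5.
Churn = |Budget - Installs|  [with Budget=5, Installs=-5]  = 10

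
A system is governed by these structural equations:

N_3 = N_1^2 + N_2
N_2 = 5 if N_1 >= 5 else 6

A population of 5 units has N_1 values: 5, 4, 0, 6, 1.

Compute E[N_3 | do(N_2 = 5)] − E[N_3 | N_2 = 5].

Every unit gets N_2=5 under the intervention. N_3 values become 30, 21, 5, 41, 6; E[N_3|do(N_2=5)] = 20.6.
E[N_3|N_2=5] averages over only the 2 units with N_2=5 (N_1 = 5, 6): N_3 = 30, 41, mean 35.5.
Difference = 20.6 − 35.5 = -14.9.

-14.9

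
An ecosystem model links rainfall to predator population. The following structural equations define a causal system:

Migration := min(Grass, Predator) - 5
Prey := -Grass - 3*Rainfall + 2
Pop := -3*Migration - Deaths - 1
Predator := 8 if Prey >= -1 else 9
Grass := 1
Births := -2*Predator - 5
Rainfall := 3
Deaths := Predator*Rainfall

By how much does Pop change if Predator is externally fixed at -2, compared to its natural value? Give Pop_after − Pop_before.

42

do(Predator=-2) replaces the equation Predator := 8 if Prey >= -1 else 9 with the constant Predator = -2.
Deaths = Predator*Rainfall  [with Predator=-2, Rainfall=3]  = -6
Migration = min(Grass, Predator) - 5  [with Grass=1, Predator=-2]  = -7
Pop = -3*Migration - Deaths - 1  [with Migration=-7, Deaths=-6]  = 26
Without intervention: Prey = -Grass - 3*Rainfall + 2  [with Grass=1, Rainfall=3]  = -8; Predator = 8 if Prey >= -1 else 9  [with Prey=-8]  = 9; Deaths = Predator*Rainfall  [with Predator=9, Rainfall=3]  = 27; Migration = min(Grass, Predator) - 5  [with Grass=1, Predator=9]  = -4; Pop = -3*Migration - Deaths - 1  [with Migration=-4, Deaths=27]  = -16.
Change = 26 − (-16) = 42.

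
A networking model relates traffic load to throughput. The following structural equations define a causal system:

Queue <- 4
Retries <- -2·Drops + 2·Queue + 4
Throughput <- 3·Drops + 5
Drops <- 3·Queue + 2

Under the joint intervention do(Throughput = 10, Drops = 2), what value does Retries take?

Setting Throughput = 10, Drops = 2 by intervention discards those variables' equations.
Retries = -2·Drops + 2·Queue + 4  [with Drops=2, Queue=4]  = 8

8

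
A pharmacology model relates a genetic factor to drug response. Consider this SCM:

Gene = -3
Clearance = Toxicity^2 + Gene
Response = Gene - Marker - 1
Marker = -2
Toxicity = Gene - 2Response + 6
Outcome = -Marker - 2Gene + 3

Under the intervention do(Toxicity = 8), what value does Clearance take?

61

Intervening sets Toxicity = 8 and removes its equation (Toxicity = Gene - 2Response + 6).
Clearance = Toxicity^2 + Gene  [with Toxicity=8, Gene=-3]  = 61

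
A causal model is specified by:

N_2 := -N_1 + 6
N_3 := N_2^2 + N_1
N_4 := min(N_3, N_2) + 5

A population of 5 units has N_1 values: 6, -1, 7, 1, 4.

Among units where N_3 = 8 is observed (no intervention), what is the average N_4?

5.5

Conditioning on N_3=8 selects the 2 unit(s) with N_1 ∈ {7, 4}. Their N_4 values: 4, 7. Mean = 5.5.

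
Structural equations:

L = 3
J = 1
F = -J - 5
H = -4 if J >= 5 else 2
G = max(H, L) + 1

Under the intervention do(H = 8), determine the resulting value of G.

Intervening sets H = 8 and removes its equation (H = -4 if J >= 5 else 2).
G = max(H, L) + 1  [with H=8, L=3]  = 9

9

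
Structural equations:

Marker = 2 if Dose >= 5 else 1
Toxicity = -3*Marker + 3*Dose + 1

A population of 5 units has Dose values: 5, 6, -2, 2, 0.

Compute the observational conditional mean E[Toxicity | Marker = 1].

Conditioning on Marker=1 selects the 3 unit(s) with Dose ∈ {-2, 2, 0}. Their Toxicity values: -8, 4, -2. Mean = -2.

-2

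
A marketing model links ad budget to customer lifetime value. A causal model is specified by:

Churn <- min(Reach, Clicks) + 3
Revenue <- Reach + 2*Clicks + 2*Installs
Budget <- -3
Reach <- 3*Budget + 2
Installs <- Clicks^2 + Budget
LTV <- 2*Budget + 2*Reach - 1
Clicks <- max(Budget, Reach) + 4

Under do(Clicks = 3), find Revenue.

11

The intervention breaks the incoming arrows to Clicks: Clicks <- max(Budget, Reach) + 4 no longer applies, and Clicks = 3.
Reach = 3*Budget + 2  [with Budget=-3]  = -7
Installs = Clicks^2 + Budget  [with Clicks=3, Budget=-3]  = 6
Revenue = Reach + 2*Clicks + 2*Installs  [with Reach=-7, Clicks=3, Installs=6]  = 11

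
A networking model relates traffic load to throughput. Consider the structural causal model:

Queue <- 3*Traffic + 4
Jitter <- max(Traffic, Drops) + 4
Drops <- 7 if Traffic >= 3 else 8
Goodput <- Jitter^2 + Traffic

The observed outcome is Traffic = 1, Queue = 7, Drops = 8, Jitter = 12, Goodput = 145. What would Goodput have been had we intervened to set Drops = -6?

do(Drops=-6) replaces the equation Drops <- 7 if Traffic >= 3 else 8 with the constant Drops = -6.
Jitter = max(Traffic, Drops) + 4  [with Traffic=1, Drops=-6]  = 5
Goodput = Jitter^2 + Traffic  [with Jitter=5, Traffic=1]  = 26

26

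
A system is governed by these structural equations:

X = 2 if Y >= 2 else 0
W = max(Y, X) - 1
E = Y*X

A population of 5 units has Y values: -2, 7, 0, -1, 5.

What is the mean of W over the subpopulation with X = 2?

E[W|X=2] averages over only the 2 units with X=2 (Y = 7, 5): W = 6, 4, mean 5.

5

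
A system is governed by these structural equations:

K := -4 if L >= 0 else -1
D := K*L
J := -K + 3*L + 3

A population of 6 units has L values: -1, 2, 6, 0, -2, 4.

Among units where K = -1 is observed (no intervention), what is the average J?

-0.5

Observing K=-1 restricts to units where K's equation naturally yields -1: L ∈ {-1, -2}. In that subpopulation J = 1, -2, mean -0.5.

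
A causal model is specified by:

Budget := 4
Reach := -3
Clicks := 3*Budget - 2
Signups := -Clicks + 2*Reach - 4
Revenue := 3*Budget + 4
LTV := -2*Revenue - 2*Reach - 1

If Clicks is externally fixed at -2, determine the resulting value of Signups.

-8

The intervention breaks the incoming arrows to Clicks: Clicks := 3*Budget - 2 no longer applies, and Clicks = -2.
Signups = -Clicks + 2*Reach - 4  [with Clicks=-2, Reach=-3]  = -8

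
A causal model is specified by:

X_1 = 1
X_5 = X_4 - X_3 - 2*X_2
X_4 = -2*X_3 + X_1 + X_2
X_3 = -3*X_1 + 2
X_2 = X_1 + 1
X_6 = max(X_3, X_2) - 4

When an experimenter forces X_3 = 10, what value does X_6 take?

The intervention breaks the incoming arrows to X_3: X_3 = -3*X_1 + 2 no longer applies, and X_3 = 10.
X_2 = X_1 + 1  [with X_1=1]  = 2
X_6 = max(X_3, X_2) - 4  [with X_3=10, X_2=2]  = 6

6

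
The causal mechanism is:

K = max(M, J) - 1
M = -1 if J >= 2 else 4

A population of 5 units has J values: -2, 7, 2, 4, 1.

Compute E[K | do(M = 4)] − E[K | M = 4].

Every unit gets M=4 under the intervention. K values become 3, 6, 3, 3, 3; E[K|do(M=4)] = 3.6.
Observing M=4 restricts to units where M's equation naturally yields 4: J ∈ {-2, 1}. In that subpopulation K = 3, 3, mean 3.
Difference = 3.6 − 3 = 0.6.

0.6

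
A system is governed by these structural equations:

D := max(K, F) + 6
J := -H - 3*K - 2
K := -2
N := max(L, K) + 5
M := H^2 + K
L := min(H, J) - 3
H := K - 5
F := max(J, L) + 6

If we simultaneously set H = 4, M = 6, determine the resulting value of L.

The joint intervention fixes H = 4, M = 6, removing each variable's own equation.
J = -H - 3*K - 2  [with H=4, K=-2]  = 0
L = min(H, J) - 3  [with H=4, J=0]  = -3

-3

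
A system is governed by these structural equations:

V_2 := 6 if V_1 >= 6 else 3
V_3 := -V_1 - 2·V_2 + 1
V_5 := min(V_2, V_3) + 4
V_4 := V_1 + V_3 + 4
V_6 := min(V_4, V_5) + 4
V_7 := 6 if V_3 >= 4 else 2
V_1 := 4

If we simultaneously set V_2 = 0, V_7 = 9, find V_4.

Under do(V_2 = 0, V_7 = 9), each intervened variable's structural equation is replaced by its fixed value.
V_3 = -V_1 - 2·V_2 + 1  [with V_1=4, V_2=0]  = -3
V_4 = V_1 + V_3 + 4  [with V_1=4, V_3=-3]  = 5

5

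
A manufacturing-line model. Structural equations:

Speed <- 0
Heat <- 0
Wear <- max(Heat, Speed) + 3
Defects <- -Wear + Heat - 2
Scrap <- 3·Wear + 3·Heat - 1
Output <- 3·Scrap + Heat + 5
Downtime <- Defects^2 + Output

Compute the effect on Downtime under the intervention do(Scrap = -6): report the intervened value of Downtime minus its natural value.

Under do(Scrap=-6), the mechanism Scrap <- 3·Wear + 3·Heat - 1 is discarded; Scrap is fixed at -6.
Wear = max(Heat, Speed) + 3  [with Heat=0, Speed=0]  = 3
Defects = -Wear + Heat - 2  [with Wear=3, Heat=0]  = -5
Output = 3·Scrap + Heat + 5  [with Scrap=-6, Heat=0]  = -13
Downtime = Defects^2 + Output  [with Defects=-5, Output=-13]  = 12
Without intervention: Wear = max(Heat, Speed) + 3  [with Heat=0, Speed=0]  = 3; Defects = -Wear + Heat - 2  [with Wear=3, Heat=0]  = -5; Scrap = 3·Wear + 3·Heat - 1  [with Wear=3, Heat=0]  = 8; Output = 3·Scrap + Heat + 5  [with Scrap=8, Heat=0]  = 29; Downtime = Defects^2 + Output  [with Defects=-5, Output=29]  = 54.
Change = 12 − 54 = -42.

-42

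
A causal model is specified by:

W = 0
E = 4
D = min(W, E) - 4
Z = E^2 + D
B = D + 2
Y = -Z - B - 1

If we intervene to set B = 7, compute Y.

The intervention breaks the incoming arrows to B: B = D + 2 no longer applies, and B = 7.
D = min(W, E) - 4  [with W=0, E=4]  = -4
Z = E^2 + D  [with E=4, D=-4]  = 12
Y = -Z - B - 1  [with Z=12, B=7]  = -20

-20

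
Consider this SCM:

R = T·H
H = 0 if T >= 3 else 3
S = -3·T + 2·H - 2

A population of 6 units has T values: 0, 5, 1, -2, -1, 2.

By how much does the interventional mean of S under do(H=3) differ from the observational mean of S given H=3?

-2.5

The intervention sets H=3 in all 6 units regardless of T. Recomputing S per unit gives 4, -11, 1, 10, 7, -2; average 1.5.
E[S|H=3] averages over only the 5 units with H=3 (T = 0, 1, -2, -1, 2): S = 4, 1, 10, 7, -2, mean 4.
Difference = 1.5 − 4 = -2.5.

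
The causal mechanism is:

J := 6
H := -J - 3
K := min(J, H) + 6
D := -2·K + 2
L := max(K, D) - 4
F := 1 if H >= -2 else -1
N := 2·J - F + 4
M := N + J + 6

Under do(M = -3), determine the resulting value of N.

Intervening sets M = -3 and removes its equation (M := N + J + 6).
Since N is not a descendant of the intervened variable, it is unaffected.
H = -J - 3  [with J=6]  = -9
F = 1 if H >= -2 else -1  [with H=-9]  = -1
N = 2·J - F + 4  [with J=6, F=-1]  = 17

17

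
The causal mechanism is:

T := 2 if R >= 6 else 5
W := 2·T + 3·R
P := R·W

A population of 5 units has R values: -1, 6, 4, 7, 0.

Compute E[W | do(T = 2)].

13.6

Every unit gets T=2 under the intervention. W values become 1, 22, 16, 25, 4; E[W|do(T=2)] = 13.6.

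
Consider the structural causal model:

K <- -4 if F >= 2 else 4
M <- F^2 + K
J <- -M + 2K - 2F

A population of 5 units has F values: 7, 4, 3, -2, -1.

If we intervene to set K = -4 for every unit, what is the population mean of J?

-24.2

The intervention sets K=-4 in all 5 units regardless of F. Recomputing J per unit gives -67, -28, -19, -4, -3; average -24.2.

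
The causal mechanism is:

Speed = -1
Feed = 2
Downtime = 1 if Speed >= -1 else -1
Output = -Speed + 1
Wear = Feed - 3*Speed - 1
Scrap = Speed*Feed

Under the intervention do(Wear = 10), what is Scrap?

-2

The intervention breaks the incoming arrows to Wear: Wear = Feed - 3*Speed - 1 no longer applies, and Wear = 10.
Scrap is not downstream of the intervention, so its value is determined by the original equations.
Scrap = Speed*Feed  [with Speed=-1, Feed=2]  = -2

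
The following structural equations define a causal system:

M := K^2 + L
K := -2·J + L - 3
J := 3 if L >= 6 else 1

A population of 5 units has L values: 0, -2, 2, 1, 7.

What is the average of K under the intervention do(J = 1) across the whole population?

The intervention sets J=1 in all 5 units regardless of L. Recomputing K per unit gives -5, -7, -3, -4, 2; average -3.4.

-3.4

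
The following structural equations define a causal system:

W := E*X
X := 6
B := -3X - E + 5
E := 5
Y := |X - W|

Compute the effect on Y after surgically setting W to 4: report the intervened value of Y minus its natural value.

-22

do(W=4) replaces the equation W := E*X with the constant W = 4.
Y = |X - W|  [with X=6, W=4]  = 2
Without intervention: W = E*X  [with E=5, X=6]  = 30; Y = |X - W|  [with X=6, W=30]  = 24.
Change = 2 − 24 = -22.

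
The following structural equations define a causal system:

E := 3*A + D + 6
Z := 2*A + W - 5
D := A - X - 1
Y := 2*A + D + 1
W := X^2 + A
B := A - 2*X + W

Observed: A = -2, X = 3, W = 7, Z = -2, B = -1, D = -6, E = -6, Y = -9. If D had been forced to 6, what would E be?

Intervening sets D = 6 and removes its equation (D := A - X - 1).
E = 3*A + D + 6  [with A=-2, D=6]  = 6

6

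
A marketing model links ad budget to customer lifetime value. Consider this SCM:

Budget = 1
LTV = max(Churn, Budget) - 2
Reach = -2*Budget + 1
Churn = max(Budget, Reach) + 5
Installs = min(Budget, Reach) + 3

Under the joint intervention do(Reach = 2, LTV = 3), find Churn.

The joint intervention fixes Reach = 2, LTV = 3, removing each variable's own equation.
Churn = max(Budget, Reach) + 5  [with Budget=1, Reach=2]  = 7

7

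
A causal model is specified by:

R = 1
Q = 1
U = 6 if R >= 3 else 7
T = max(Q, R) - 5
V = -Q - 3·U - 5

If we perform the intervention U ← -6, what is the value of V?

do(U=-6) replaces the equation U = 6 if R >= 3 else 7 with the constant U = -6.
V = -Q - 3·U - 5  [with Q=1, U=-6]  = 12

12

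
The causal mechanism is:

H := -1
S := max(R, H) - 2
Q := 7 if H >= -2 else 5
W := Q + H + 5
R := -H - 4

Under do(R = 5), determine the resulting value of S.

The intervention breaks the incoming arrows to R: R := -H - 4 no longer applies, and R = 5.
S = max(R, H) - 2  [with R=5, H=-1]  = 3

3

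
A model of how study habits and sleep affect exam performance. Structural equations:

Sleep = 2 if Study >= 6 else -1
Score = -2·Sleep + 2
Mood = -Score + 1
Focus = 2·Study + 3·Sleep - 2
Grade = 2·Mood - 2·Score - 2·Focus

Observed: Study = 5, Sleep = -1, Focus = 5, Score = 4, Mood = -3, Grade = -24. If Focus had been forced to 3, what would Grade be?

The intervention breaks the incoming arrows to Focus: Focus = 2·Study + 3·Sleep - 2 no longer applies, and Focus = 3.
Sleep = 2 if Study >= 6 else -1  [with Study=5]  = -1
Score = -2·Sleep + 2  [with Sleep=-1]  = 4
Mood = -Score + 1  [with Score=4]  = -3
Grade = 2·Mood - 2·Score - 2·Focus  [with Mood=-3, Score=4, Focus=3]  = -20

-20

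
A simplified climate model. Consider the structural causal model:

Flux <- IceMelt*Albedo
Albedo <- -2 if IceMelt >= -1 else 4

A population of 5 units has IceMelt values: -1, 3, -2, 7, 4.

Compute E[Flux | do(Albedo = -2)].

-4.4

Every unit gets Albedo=-2 under the intervention. Flux values become 2, -6, 4, -14, -8; E[Flux|do(Albedo=-2)] = -4.4.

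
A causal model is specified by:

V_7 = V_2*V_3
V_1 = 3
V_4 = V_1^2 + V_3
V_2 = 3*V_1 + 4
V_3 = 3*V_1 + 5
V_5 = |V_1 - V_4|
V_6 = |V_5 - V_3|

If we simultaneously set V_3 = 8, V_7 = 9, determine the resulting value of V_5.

14

Setting V_3 = 8, V_7 = 9 by intervention discards those variables' equations.
V_4 = V_1^2 + V_3  [with V_1=3, V_3=8]  = 17
V_5 = |V_1 - V_4|  [with V_1=3, V_4=17]  = 14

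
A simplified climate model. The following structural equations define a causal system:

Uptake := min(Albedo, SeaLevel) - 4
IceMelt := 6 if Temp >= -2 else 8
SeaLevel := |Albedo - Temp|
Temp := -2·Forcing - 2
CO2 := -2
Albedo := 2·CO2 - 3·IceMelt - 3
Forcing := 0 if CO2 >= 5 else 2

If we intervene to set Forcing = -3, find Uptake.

Under do(Forcing=-3), the mechanism Forcing := 0 if CO2 >= 5 else 2 is discarded; Forcing is fixed at -3.
Temp = -2·Forcing - 2  [with Forcing=-3]  = 4
IceMelt = 6 if Temp >= -2 else 8  [with Temp=4]  = 6
Albedo = 2·CO2 - 3·IceMelt - 3  [with CO2=-2, IceMelt=6]  = -25
SeaLevel = |Albedo - Temp|  [with Albedo=-25, Temp=4]  = 29
Uptake = min(Albedo, SeaLevel) - 4  [with Albedo=-25, SeaLevel=29]  = -29

-29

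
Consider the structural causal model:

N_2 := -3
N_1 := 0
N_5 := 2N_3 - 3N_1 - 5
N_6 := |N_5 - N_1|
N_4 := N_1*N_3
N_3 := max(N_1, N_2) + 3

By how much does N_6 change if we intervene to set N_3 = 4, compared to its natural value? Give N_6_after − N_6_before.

The intervention breaks the incoming arrows to N_3: N_3 := max(N_1, N_2) + 3 no longer applies, and N_3 = 4.
N_5 = 2N_3 - 3N_1 - 5  [with N_3=4, N_1=0]  = 3
N_6 = |N_5 - N_1|  [with N_5=3, N_1=0]  = 3
Without intervention: N_3 = max(N_1, N_2) + 3  [with N_1=0, N_2=-3]  = 3; N_5 = 2N_3 - 3N_1 - 5  [with N_3=3, N_1=0]  = 1; N_6 = |N_5 - N_1|  [with N_5=1, N_1=0]  = 1.
Change = 3 − 1 = 2.

2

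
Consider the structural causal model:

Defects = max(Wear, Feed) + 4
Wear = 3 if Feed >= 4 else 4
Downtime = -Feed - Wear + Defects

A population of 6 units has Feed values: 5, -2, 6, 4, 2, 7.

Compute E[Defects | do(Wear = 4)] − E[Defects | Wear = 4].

1

Under do(Wear=4), Wear's equation is replaced by Wear=4 for every unit. Per-unit Defects: 9, 8, 10, 8, 8, 11. Mean = 9.
E[Defects|Wear=4] averages over only the 2 units with Wear=4 (Feed = -2, 2): Defects = 8, 8, mean 8.
Difference = 9 − 8 = 1.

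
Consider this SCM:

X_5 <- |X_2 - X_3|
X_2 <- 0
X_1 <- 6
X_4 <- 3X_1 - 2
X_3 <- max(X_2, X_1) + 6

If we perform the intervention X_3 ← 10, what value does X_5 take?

10

do(X_3=10) replaces the equation X_3 <- max(X_2, X_1) + 6 with the constant X_3 = 10.
X_5 = |X_2 - X_3|  [with X_2=0, X_3=10]  = 10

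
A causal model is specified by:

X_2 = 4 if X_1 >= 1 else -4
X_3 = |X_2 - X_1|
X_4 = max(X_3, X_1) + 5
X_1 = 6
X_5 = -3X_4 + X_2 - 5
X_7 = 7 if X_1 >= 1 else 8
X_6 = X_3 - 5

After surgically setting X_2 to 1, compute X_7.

7

Under do(X_2=1), the mechanism X_2 = 4 if X_1 >= 1 else -4 is discarded; X_2 is fixed at 1.
No directed path runs from X_2 to X_7, so X_7 keeps its natural value.
X_7 = 7 if X_1 >= 1 else 8  [with X_1=6]  = 7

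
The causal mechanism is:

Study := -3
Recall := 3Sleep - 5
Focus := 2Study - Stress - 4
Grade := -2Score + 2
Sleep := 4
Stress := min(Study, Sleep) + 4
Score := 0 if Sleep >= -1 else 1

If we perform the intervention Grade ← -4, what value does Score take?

0

The intervention breaks the incoming arrows to Grade: Grade := -2Score + 2 no longer applies, and Grade = -4.
Score is not downstream of the intervention, so its value is determined by the original equations.
Score = 0 if Sleep >= -1 else 1  [with Sleep=4]  = 0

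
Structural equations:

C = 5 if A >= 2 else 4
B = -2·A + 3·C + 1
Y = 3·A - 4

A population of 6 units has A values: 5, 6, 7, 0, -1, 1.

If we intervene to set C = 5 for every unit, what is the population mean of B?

10

do(C=5) breaks C's dependence on A. With C=5 fixed, B across the units is 6, 4, 2, 16, 18, 14, mean 10.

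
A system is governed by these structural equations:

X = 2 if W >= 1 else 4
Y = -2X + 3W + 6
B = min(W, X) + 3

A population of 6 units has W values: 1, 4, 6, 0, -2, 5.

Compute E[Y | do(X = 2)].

The intervention sets X=2 in all 6 units regardless of W. Recomputing Y per unit gives 5, 14, 20, 2, -4, 17; average 9.

9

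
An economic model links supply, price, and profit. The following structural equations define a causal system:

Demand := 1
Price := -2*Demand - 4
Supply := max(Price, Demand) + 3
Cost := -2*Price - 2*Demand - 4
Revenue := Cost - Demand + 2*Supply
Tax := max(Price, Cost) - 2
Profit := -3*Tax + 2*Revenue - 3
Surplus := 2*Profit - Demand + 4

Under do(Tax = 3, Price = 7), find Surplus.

The joint intervention fixes Tax = 3, Price = 7, removing each variable's own equation.
Supply = max(Price, Demand) + 3  [with Price=7, Demand=1]  = 10
Cost = -2*Price - 2*Demand - 4  [with Price=7, Demand=1]  = -20
Revenue = Cost - Demand + 2*Supply  [with Cost=-20, Demand=1, Supply=10]  = -1
Profit = -3*Tax + 2*Revenue - 3  [with Tax=3, Revenue=-1]  = -14
Surplus = 2*Profit - Demand + 4  [with Profit=-14, Demand=1]  = -25

-25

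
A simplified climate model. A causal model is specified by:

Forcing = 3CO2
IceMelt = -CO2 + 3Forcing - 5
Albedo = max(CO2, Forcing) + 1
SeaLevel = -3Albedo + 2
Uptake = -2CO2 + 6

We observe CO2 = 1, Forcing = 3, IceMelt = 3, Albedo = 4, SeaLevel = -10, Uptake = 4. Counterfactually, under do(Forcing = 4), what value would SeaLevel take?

do(Forcing=4) replaces the equation Forcing = 3CO2 with the constant Forcing = 4.
Albedo = max(CO2, Forcing) + 1  [with CO2=1, Forcing=4]  = 5
SeaLevel = -3Albedo + 2  [with Albedo=5]  = -13

-13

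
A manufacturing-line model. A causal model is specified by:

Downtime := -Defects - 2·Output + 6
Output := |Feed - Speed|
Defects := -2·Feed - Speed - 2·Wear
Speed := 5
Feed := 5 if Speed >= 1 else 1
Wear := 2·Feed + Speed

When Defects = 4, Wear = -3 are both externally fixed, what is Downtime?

2

The joint intervention fixes Defects = 4, Wear = -3, removing each variable's own equation.
Feed = 5 if Speed >= 1 else 1  [with Speed=5]  = 5
Output = |Feed - Speed|  [with Feed=5, Speed=5]  = 0
Downtime = -Defects - 2·Output + 6  [with Defects=4, Output=0]  = 2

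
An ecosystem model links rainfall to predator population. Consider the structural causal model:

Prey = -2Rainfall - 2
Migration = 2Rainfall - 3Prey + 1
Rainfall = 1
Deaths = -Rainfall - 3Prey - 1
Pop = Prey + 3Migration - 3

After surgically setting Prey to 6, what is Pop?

do(Prey=6) replaces the equation Prey = -2Rainfall - 2 with the constant Prey = 6.
Migration = 2Rainfall - 3Prey + 1  [with Rainfall=1, Prey=6]  = -15
Pop = Prey + 3Migration - 3  [with Prey=6, Migration=-15]  = -42

-42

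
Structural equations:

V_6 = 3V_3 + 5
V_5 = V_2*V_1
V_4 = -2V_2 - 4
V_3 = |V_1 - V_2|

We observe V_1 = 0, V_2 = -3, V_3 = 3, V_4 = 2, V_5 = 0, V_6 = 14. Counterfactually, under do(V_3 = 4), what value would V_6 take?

17

The intervention breaks the incoming arrows to V_3: V_3 = |V_1 - V_2| no longer applies, and V_3 = 4.
V_6 = 3V_3 + 5  [with V_3=4]  = 17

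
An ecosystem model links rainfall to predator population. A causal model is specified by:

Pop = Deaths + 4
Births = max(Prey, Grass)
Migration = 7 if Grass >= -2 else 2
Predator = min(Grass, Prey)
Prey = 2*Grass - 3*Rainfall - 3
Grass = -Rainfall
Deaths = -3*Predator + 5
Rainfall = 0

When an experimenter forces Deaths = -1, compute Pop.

Intervening sets Deaths = -1 and removes its equation (Deaths = -3*Predator + 5).
Pop = Deaths + 4  [with Deaths=-1]  = 3

3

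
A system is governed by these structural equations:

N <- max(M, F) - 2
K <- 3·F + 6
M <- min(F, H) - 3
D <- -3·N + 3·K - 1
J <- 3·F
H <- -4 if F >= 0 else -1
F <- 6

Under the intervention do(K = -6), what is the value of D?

Under do(K=-6), the mechanism K <- 3·F + 6 is discarded; K is fixed at -6.
H = -4 if F >= 0 else -1  [with F=6]  = -4
M = min(F, H) - 3  [with F=6, H=-4]  = -7
N = max(M, F) - 2  [with M=-7, F=6]  = 4
D = -3·N + 3·K - 1  [with N=4, K=-6]  = -31

-31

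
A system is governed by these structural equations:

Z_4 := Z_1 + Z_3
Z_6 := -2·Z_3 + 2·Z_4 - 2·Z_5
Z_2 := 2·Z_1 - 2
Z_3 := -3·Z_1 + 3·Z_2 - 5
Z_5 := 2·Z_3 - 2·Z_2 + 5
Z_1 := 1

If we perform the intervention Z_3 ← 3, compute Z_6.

-20

The intervention breaks the incoming arrows to Z_3: Z_3 := -3·Z_1 + 3·Z_2 - 5 no longer applies, and Z_3 = 3.
Z_2 = 2·Z_1 - 2  [with Z_1=1]  = 0
Z_4 = Z_1 + Z_3  [with Z_1=1, Z_3=3]  = 4
Z_5 = 2·Z_3 - 2·Z_2 + 5  [with Z_3=3, Z_2=0]  = 11
Z_6 = -2·Z_3 + 2·Z_4 - 2·Z_5  [with Z_3=3, Z_4=4, Z_5=11]  = -20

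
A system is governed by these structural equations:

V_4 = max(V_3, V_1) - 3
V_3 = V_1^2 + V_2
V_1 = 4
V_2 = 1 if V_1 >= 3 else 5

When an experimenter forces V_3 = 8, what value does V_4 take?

5

The intervention breaks the incoming arrows to V_3: V_3 = V_1^2 + V_2 no longer applies, and V_3 = 8.
V_4 = max(V_3, V_1) - 3  [with V_3=8, V_1=4]  = 5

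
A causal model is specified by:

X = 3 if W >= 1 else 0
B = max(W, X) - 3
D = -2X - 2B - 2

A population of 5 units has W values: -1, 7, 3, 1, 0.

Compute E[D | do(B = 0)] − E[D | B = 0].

2.4

Under do(B=0), B's equation is replaced by B=0 for every unit. Per-unit D: -2, -8, -8, -8, -2. Mean = -5.6.
Conditioning on B=0 selects the 2 unit(s) with W ∈ {3, 1}. Their D values: -8, -8. Mean = -8.
Difference = -5.6 − (-8) = 2.4.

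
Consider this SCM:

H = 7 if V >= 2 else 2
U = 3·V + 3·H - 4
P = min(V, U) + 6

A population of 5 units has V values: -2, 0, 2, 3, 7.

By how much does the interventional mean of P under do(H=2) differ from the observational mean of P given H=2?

3.6

do(H=2) breaks H's dependence on V. With H=2 fixed, P across the units is 2, 6, 8, 9, 13, mean 7.6.
E[P|H=2] averages over only the 2 units with H=2 (V = -2, 0): P = 2, 6, mean 4.
Difference = 7.6 − 4 = 3.6.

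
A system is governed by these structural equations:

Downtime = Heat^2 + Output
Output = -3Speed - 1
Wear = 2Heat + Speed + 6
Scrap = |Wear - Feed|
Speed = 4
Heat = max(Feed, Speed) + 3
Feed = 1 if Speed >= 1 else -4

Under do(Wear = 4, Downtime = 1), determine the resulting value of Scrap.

Setting Wear = 4, Downtime = 1 by intervention discards those variables' equations.
Feed = 1 if Speed >= 1 else -4  [with Speed=4]  = 1
Scrap = |Wear - Feed|  [with Wear=4, Feed=1]  = 3

3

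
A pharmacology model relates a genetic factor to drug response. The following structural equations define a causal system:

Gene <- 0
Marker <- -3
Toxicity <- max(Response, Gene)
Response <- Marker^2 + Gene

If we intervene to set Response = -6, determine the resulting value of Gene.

Under do(Response=-6), the mechanism Response <- Marker^2 + Gene is discarded; Response is fixed at -6.
Gene is not downstream of the intervention, so its value is determined by the original equations.

0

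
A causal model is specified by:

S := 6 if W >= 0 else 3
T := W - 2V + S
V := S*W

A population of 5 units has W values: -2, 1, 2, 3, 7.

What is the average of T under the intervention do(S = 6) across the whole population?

Every unit gets S=6 under the intervention. T values become 28, -5, -16, -27, -71; E[T|do(S=6)] = -18.2.

-18.2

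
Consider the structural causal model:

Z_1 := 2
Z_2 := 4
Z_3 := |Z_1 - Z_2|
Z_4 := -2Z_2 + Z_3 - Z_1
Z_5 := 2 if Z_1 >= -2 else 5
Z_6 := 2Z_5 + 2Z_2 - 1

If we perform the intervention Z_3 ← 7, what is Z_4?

-3

The intervention breaks the incoming arrows to Z_3: Z_3 := |Z_1 - Z_2| no longer applies, and Z_3 = 7.
Z_4 = -2Z_2 + Z_3 - Z_1  [with Z_2=4, Z_3=7, Z_1=2]  = -3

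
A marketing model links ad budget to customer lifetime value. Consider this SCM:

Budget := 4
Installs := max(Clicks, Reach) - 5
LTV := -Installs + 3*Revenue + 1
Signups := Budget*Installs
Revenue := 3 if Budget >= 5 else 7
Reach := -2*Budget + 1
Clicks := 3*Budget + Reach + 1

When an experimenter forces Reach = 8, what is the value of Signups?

64

do(Reach=8) replaces the equation Reach := -2*Budget + 1 with the constant Reach = 8.
Clicks = 3*Budget + Reach + 1  [with Budget=4, Reach=8]  = 21
Installs = max(Clicks, Reach) - 5  [with Clicks=21, Reach=8]  = 16
Signups = Budget*Installs  [with Budget=4, Installs=16]  = 64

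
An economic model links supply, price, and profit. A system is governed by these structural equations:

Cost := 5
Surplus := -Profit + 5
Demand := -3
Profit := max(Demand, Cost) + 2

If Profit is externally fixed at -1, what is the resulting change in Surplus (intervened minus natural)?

8

The intervention breaks the incoming arrows to Profit: Profit := max(Demand, Cost) + 2 no longer applies, and Profit = -1.
Surplus = -Profit + 5  [with Profit=-1]  = 6
Without intervention: Profit = max(Demand, Cost) + 2  [with Demand=-3, Cost=5]  = 7; Surplus = -Profit + 5  [with Profit=7]  = -2.
Change = 6 − (-2) = 8.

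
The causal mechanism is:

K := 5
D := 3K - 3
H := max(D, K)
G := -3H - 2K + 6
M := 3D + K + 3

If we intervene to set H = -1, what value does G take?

-1

The intervention breaks the incoming arrows to H: H := max(D, K) no longer applies, and H = -1.
G = -3H - 2K + 6  [with H=-1, K=5]  = -1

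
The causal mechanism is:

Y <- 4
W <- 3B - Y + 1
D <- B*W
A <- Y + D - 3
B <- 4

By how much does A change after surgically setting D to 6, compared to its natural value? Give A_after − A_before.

-30

Intervening sets D = 6 and removes its equation (D <- B*W).
A = Y + D - 3  [with Y=4, D=6]  = 7
Without intervention: W = 3B - Y + 1  [with B=4, Y=4]  = 9; D = B*W  [with B=4, W=9]  = 36; A = Y + D - 3  [with Y=4, D=36]  = 37.
Change = 7 − 37 = -30.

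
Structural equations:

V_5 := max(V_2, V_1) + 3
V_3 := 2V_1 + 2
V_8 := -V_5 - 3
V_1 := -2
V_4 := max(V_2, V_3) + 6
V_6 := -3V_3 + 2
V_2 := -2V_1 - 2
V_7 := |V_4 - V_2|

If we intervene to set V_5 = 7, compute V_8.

do(V_5=7) replaces the equation V_5 := max(V_2, V_1) + 3 with the constant V_5 = 7.
V_8 = -V_5 - 3  [with V_5=7]  = -10

-10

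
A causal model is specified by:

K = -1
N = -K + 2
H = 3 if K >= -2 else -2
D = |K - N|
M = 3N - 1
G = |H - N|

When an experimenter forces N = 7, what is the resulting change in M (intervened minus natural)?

12

do(N=7) replaces the equation N = -K + 2 with the constant N = 7.
M = 3N - 1  [with N=7]  = 20
Without intervention: N = -K + 2  [with K=-1]  = 3; M = 3N - 1  [with N=3]  = 8.
Change = 20 − 8 = 12.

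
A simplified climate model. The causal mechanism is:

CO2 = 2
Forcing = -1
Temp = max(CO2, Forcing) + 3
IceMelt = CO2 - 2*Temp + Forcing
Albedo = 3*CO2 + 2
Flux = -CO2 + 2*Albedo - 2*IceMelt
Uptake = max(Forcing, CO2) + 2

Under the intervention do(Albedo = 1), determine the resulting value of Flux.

18

The intervention breaks the incoming arrows to Albedo: Albedo = 3*CO2 + 2 no longer applies, and Albedo = 1.
Temp = max(CO2, Forcing) + 3  [with CO2=2, Forcing=-1]  = 5
IceMelt = CO2 - 2*Temp + Forcing  [with CO2=2, Temp=5, Forcing=-1]  = -9
Flux = -CO2 + 2*Albedo - 2*IceMelt  [with CO2=2, Albedo=1, IceMelt=-9]  = 18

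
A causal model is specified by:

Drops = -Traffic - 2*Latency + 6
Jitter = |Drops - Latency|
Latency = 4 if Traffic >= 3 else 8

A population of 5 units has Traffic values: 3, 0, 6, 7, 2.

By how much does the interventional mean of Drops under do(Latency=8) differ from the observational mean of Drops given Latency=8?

Under do(Latency=8), Latency's equation is replaced by Latency=8 for every unit. Per-unit Drops: -13, -10, -16, -17, -12. Mean = -13.6.
Observing Latency=8 restricts to units where Latency's equation naturally yields 8: Traffic ∈ {0, 2}. In that subpopulation Drops = -10, -12, mean -11.
Difference = -13.6 − (-11) = -2.6.

-2.6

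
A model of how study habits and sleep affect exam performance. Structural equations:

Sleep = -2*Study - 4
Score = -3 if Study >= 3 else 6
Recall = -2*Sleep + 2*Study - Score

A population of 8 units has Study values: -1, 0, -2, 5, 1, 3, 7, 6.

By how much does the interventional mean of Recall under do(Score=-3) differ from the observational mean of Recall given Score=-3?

-17.25

Every unit gets Score=-3 under the intervention. Recall values become 5, 11, -1, 41, 17, 29, 53, 47; E[Recall|do(Score=-3)] = 25.25.
E[Recall|Score=-3] averages over only the 4 units with Score=-3 (Study = 5, 3, 7, 6): Recall = 41, 29, 53, 47, mean 42.5.
Difference = 25.25 − 42.5 = -17.25.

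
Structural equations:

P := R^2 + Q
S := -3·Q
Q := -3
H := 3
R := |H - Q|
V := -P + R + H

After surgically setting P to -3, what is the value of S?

Under do(P=-3), the mechanism P := R^2 + Q is discarded; P is fixed at -3.
Since S is not a descendant of the intervened variable, it is unaffected.
S = -3·Q  [with Q=-3]  = 9

9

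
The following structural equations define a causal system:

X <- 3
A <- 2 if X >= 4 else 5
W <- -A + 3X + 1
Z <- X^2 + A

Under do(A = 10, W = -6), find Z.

19

Setting A = 10, W = -6 by intervention discards those variables' equations.
Z = X^2 + A  [with X=3, A=10]  = 19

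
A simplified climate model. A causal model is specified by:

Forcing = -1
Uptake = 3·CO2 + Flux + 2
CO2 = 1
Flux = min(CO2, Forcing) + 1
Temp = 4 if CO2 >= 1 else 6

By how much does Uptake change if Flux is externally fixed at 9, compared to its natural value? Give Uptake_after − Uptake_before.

Intervening sets Flux = 9 and removes its equation (Flux = min(CO2, Forcing) + 1).
Uptake = 3·CO2 + Flux + 2  [with CO2=1, Flux=9]  = 14
Without intervention: Flux = min(CO2, Forcing) + 1  [with CO2=1, Forcing=-1]  = 0; Uptake = 3·CO2 + Flux + 2  [with CO2=1, Flux=0]  = 5.
Change = 14 − 5 = 9.

9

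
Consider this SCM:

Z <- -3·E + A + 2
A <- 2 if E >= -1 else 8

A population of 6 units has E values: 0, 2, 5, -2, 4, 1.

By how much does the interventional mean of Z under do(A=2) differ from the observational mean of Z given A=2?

Under do(A=2), A's equation is replaced by A=2 for every unit. Per-unit Z: 4, -2, -11, 10, -8, 1. Mean = -1.
Conditioning on A=2 selects the 5 unit(s) with E ∈ {0, 2, 5, 4, 1}. Their Z values: 4, -2, -11, -8, 1. Mean = -3.2.
Difference = -1 − (-3.2) = 2.2.

2.2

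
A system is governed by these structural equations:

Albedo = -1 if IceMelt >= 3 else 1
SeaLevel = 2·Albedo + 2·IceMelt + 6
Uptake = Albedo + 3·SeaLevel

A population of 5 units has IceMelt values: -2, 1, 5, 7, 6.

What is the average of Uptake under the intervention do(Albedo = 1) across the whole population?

45.4

Under do(Albedo=1), Albedo's equation is replaced by Albedo=1 for every unit. Per-unit Uptake: 13, 31, 55, 67, 61. Mean = 45.4.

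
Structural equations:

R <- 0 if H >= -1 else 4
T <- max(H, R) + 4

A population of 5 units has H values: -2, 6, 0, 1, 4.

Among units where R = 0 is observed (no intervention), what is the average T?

6.75

Conditioning on R=0 selects the 4 unit(s) with H ∈ {6, 0, 1, 4}. Their T values: 10, 4, 5, 8. Mean = 6.75.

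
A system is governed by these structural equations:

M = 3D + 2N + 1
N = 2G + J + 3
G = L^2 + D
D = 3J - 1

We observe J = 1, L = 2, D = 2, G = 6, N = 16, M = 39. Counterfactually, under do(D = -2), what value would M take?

The intervention breaks the incoming arrows to D: D = 3J - 1 no longer applies, and D = -2.
G = L^2 + D  [with L=2, D=-2]  = 2
N = 2G + J + 3  [with G=2, J=1]  = 8
M = 3D + 2N + 1  [with D=-2, N=8]  = 11

11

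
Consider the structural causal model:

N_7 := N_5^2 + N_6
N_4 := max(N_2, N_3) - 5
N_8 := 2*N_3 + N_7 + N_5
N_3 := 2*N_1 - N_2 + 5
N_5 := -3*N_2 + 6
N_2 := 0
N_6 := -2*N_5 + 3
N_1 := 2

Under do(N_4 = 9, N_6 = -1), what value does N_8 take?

59

Under do(N_4 = 9, N_6 = -1), each intervened variable's structural equation is replaced by its fixed value.
N_3 = 2*N_1 - N_2 + 5  [with N_1=2, N_2=0]  = 9
N_5 = -3*N_2 + 6  [with N_2=0]  = 6
N_7 = N_5^2 + N_6  [with N_5=6, N_6=-1]  = 35
N_8 = 2*N_3 + N_7 + N_5  [with N_3=9, N_7=35, N_5=6]  = 59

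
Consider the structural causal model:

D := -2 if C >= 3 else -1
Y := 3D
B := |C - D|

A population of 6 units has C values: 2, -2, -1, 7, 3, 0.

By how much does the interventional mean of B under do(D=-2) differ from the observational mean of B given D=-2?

The intervention sets D=-2 in all 6 units regardless of C. Recomputing B per unit gives 4, 0, 1, 9, 5, 2; average 3.5.
Observing D=-2 restricts to units where D's equation naturally yields -2: C ∈ {7, 3}. In that subpopulation B = 9, 5, mean 7.
Difference = 3.5 − 7 = -3.5.

-3.5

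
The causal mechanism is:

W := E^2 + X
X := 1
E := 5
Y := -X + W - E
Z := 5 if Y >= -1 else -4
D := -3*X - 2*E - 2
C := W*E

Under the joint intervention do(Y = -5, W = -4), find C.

-20

The joint intervention fixes Y = -5, W = -4, removing each variable's own equation.
C = W*E  [with W=-4, E=5]  = -20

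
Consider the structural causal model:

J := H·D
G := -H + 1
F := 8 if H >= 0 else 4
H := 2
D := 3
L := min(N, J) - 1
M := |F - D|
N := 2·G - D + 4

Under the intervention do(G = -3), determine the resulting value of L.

-6

The intervention breaks the incoming arrows to G: G := -H + 1 no longer applies, and G = -3.
J = H·D  [with H=2, D=3]  = 6
N = 2·G - D + 4  [with G=-3, D=3]  = -5
L = min(N, J) - 1  [with N=-5, J=6]  = -6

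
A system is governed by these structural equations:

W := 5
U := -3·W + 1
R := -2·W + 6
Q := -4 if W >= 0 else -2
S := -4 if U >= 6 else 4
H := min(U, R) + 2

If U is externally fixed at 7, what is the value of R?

-4

Under do(U=7), the mechanism U := -3·W + 1 is discarded; U is fixed at 7.
Since R is not a descendant of the intervened variable, it is unaffected.
R = -2·W + 6  [with W=5]  = -4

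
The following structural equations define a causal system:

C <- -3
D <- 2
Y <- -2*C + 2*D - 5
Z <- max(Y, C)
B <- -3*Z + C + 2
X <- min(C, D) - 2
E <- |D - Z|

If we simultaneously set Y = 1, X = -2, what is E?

Under do(Y = 1, X = -2), each intervened variable's structural equation is replaced by its fixed value.
Z = max(Y, C)  [with Y=1, C=-3]  = 1
E = |D - Z|  [with D=2, Z=1]  = 1

1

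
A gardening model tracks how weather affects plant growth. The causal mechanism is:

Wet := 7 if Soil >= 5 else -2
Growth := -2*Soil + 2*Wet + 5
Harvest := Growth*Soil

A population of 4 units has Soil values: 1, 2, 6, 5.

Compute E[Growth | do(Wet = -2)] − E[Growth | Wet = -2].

Under do(Wet=-2), Wet's equation is replaced by Wet=-2 for every unit. Per-unit Growth: -1, -3, -11, -9. Mean = -6.
Conditioning on Wet=-2 selects the 2 unit(s) with Soil ∈ {1, 2}. Their Growth values: -1, -3. Mean = -2.
Difference = -6 − (-2) = -4.

-4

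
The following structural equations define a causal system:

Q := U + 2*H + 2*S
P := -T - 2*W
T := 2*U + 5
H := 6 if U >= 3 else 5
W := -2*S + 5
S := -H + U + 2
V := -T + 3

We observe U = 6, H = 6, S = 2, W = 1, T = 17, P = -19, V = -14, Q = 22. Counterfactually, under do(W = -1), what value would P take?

Under do(W=-1), the mechanism W := -2*S + 5 is discarded; W is fixed at -1.
T = 2*U + 5  [with U=6]  = 17
P = -T - 2*W  [with T=17, W=-1]  = -15

-15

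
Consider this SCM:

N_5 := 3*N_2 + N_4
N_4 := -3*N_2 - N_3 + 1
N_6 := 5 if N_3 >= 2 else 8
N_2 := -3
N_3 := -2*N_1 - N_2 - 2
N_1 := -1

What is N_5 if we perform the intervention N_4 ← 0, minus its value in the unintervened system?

Intervening sets N_4 = 0 and removes its equation (N_4 := -3*N_2 - N_3 + 1).
N_5 = 3*N_2 + N_4  [with N_2=-3, N_4=0]  = -9
Without intervention: N_3 = -2*N_1 - N_2 - 2  [with N_1=-1, N_2=-3]  = 3; N_4 = -3*N_2 - N_3 + 1  [with N_2=-3, N_3=3]  = 7; N_5 = 3*N_2 + N_4  [with N_2=-3, N_4=7]  = -2.
Change = -9 − (-2) = -7.

-7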